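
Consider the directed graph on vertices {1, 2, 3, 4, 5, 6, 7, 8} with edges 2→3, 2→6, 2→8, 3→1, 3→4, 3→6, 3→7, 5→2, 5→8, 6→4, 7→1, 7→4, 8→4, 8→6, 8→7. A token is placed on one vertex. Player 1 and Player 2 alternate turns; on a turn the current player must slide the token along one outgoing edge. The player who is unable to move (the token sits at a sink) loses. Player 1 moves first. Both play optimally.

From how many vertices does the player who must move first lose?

Positions with no move are L. A position that does have a move is losing for the player to move precisely when every available move leads to a winning position for the opponent. Fill in the labels:
Every edge goes from a vertex to one that appears earlier in the order 1, 4, 7, 6, 8, 3, 2, 5, so processing vertices in that order labels each vertex after all of its successors.
1: no outgoing edge → L
4: no outgoing edge → L
7: reaches L-position 4 → W
6: reaches L-position 4 → W
8: reaches L-position 4 → W
3: reaches L-position 4 → W
2: only reaches 3(W), 8(W), 6(W), all W → L
5: reaches L-position 2 → W
The L vertices are 1, 2, 4; that is 3 in all.

3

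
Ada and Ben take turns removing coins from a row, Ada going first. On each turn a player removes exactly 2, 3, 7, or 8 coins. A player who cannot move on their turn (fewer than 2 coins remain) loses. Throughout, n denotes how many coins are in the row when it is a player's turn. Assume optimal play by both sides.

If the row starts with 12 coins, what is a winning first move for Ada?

Work bottom-up. With no move the player to move loses. Otherwise the position is W if at least one move leads to an L position for the opponent, and L if every move leads to a W.
n=0: no move → L
n=1: no move → L
n=2: reaches L-position 0 → W
n=3: reaches L-position 1 → W
n=4: reaches L-position 1 → W
n=5: only reaches 3(W), 2(W), all W → L
n=6: only reaches 4(W), 3(W), all W → L
n=7: reaches L-position 5 → W
n=8: reaches L-position 6 → W
n=9: reaches L-position 6 → W
n=10: only reaches 8(W), 7(W), 3(W), 2(W), all W → L
n=11: only reaches 9(W), 8(W), 4(W), 3(W), all W → L
n=12: reaches L-position 10 → W
From 12, the L positions reachable in one move are: 10, 5. Any move reaching one of these is winning.

Remove 2, leaving 10.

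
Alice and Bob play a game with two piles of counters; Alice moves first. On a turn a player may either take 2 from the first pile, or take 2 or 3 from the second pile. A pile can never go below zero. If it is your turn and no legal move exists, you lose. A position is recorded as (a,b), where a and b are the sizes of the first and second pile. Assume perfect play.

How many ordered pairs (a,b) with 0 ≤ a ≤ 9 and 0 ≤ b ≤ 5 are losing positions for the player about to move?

Use the standard recursion: the mover loses at a terminal position; elsewhere, the mover wins exactly when some move hands the opponent an L position.
Every move lowers a or b (never raises either), so fill the grid row by row in increasing a, and left to right within a row: each cell's successors are then already labelled.
      b=0  b=1  b=2  b=3  b=4  b=5
a=0:    L    L    W    W    W    L
a=1:    L    L    W    W    W    L
a=2:    W    W    L    L    W    W
a=3:    W    W    L    L    W    W
a=4:    L    L    W    W    W    L
a=5:    L    L    W    W    W    L
a=6:    W    W    L    L    W    W
a=7:    W    W    L    L    W    W
a=8:    L    L    W    W    W    L
a=9:    L    L    W    W    W    L
Cells with no legal move (terminal, hence L): (0,0), (0,1), (1,0), (1,1).
The remaining L cells, each justified by listing all of its moves:
(0,5): only reaches (0,3)(W), (0,2)(W), all W → L
(1,5): only reaches (1,3)(W), (1,2)(W), all W → L
(2,2): only reaches (0,2)(W), (2,0)(W), all W → L
(2,3): only reaches (0,3)(W), (2,1)(W), (2,0)(W), all W → L
(3,2): only reaches (1,2)(W), (3,0)(W), all W → L
(3,3): only reaches (1,3)(W), (3,1)(W), (3,0)(W), all W → L
(4,0): only reaches (2,0)(W), which is W → L
(4,1): only reaches (2,1)(W), which is W → L
(4,5): only reaches (2,5)(W), (4,3)(W), (4,2)(W), all W → L
(5,0): only reaches (3,0)(W), which is W → L
(5,1): only reaches (3,1)(W), which is W → L
(5,5): only reaches (3,5)(W), (5,3)(W), (5,2)(W), all W → L
(6,2): only reaches (4,2)(W), (6,0)(W), all W → L
(6,3): only reaches (4,3)(W), (6,1)(W), (6,0)(W), all W → L
(7,2): only reaches (5,2)(W), (7,0)(W), all W → L
(7,3): only reaches (5,3)(W), (7,1)(W), (7,0)(W), all W → L
(8,0): only reaches (6,0)(W), which is W → L
(8,1): only reaches (6,1)(W), which is W → L
(8,5): only reaches (6,5)(W), (8,3)(W), (8,2)(W), all W → L
(9,0): only reaches (7,0)(W), which is W → L
(9,1): only reaches (7,1)(W), which is W → L
(9,5): only reaches (7,5)(W), (9,3)(W), (9,2)(W), all W → L
Every other cell has at least one move into one of the L cells above, so it is W.
L cells per row: a=0: 3, a=1: 3, a=2: 2, a=3: 2, a=4: 3, a=5: 3, a=6: 2, a=7: 2, a=8: 3, a=9: 3; total 26.

26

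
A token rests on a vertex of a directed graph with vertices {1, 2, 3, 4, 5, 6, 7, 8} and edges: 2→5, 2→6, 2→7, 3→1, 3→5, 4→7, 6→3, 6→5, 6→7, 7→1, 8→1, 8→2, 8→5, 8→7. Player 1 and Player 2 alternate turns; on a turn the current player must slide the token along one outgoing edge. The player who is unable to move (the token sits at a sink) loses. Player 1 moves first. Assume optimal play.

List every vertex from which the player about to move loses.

Positions with no move are L. A position that does have a move is losing for the player to move precisely when every available move leads to a winning position for the opponent. Fill in the labels:
Every edge goes from a vertex to one that appears earlier in the order 5, 1, 3, 7, 6, 4, 2, 8, so processing vertices in that order labels each vertex after all of its successors.
5: no outgoing edge → L
1: no outgoing edge → L
3: can move to 1, which is L ⇒ W
7: can move to 1, which is L ⇒ W
6: can move to 5, which is L ⇒ W
4: the only move is to 7(W), a W ⇒ L
2: can move to 5, which is L ⇒ W
8: can move to 1, which is L ⇒ W
The losing starting vertices are exactly the entries labelled L in this table (3 of them).

1, 4, 5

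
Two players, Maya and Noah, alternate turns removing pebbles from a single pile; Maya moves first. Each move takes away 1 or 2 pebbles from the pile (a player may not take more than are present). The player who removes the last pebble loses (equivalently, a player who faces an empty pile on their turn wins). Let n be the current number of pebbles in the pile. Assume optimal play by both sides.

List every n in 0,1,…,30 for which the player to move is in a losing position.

Use the standard recursion: the mover wins at a terminal position; elsewhere, the mover wins exactly when some move hands the opponent an L position.
n=0: no move; the opponent has just taken the last pebble and therefore loses → W
n=1: the only move is to 0(W), a W ⇒ L
n=2: can move to 1, which is L ⇒ W
n=3: can move to 1, which is L ⇒ W
n=4: moves to 3(W), 2(W); every one is W ⇒ L
n=5: can move to 4, which is L ⇒ W
n=6: can move to 4, which is L ⇒ W
n=7: moves to 6(W), 5(W); every one is W ⇒ L
n=8: can move to 7, which is L ⇒ W
n=9: can move to 7, which is L ⇒ W
n=10: moves to 9(W), 8(W); every one is W ⇒ L
n=11: can move to 10, which is L ⇒ W
n=12: can move to 10, which is L ⇒ W
n=13: moves to 12(W), 11(W); every one is W ⇒ L
n=14: can move to 13, which is L ⇒ W
n=15: can move to 13, which is L ⇒ W
n=16: moves to 15(W), 14(W); every one is W ⇒ L
n=17: can move to 16, which is L ⇒ W
n=18: can move to 16, which is L ⇒ W
n=19: moves to 18(W), 17(W); every one is W ⇒ L
n=20: can move to 19, which is L ⇒ W
n=21: can move to 19, which is L ⇒ W
n=22: moves to 21(W), 20(W); every one is W ⇒ L
n=23: can move to 22, which is L ⇒ W
n=24: can move to 22, which is L ⇒ W
n=25: moves to 24(W), 23(W); every one is W ⇒ L
n=26: can move to 25, which is L ⇒ W
n=27: can move to 25, which is L ⇒ W
n=28: moves to 27(W), 26(W); every one is W ⇒ L
n=29: can move to 28, which is L ⇒ W
n=30: can move to 28, which is L ⇒ W
The losing starting values of n are exactly the entries labelled L in this table (10 of them).

1, 4, 7, 10, 13, 16, 19, 22, 25, 28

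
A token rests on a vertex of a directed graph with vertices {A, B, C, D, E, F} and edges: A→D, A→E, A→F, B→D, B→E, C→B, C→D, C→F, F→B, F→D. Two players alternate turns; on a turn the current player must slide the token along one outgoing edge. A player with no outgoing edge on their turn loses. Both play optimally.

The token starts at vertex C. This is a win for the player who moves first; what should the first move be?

Classify positions by backward induction: terminal positions (no move available) are L. From any other position, the mover wins iff some move reaches an L.
Every edge goes from a vertex to one that appears earlier in the order D, E, B, F, C, A, so processing vertices in that order labels each vertex after all of its successors.
D: no outgoing edge → L
E: no outgoing edge → L
B: W (go to E, an L position)
F: W (go to D, an L position)
C: W (go to D, an L position)
A: W (go to E, an L position)
From C, the L positions reachable in one move are: D.

Move to D.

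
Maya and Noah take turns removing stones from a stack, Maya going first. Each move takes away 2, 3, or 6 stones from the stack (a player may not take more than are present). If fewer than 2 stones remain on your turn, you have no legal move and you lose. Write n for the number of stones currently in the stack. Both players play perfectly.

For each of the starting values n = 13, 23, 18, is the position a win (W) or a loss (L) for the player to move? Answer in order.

Work bottom-up. With no move the player to move loses. Otherwise the position is W if at least one move leads to an L position for the opponent, and L if every move leads to a W.
n=0: no move → L
n=1: no move → L
n=2: W (go to 0, an L position)
n=3: W (go to 1, an L position)
n=4: W (go to 1, an L position)
n=5: L (options 3(W), 2(W) are all W)
n=6: W (go to 0, an L position)
n=7: W (go to 5, an L position)
n=8: W (go to 5, an L position)
n=9: L (options 7(W), 6(W), 3(W) are all W)
n=10: L (options 8(W), 7(W), 4(W) are all W)
n=11: W (go to 9, an L position)
n=12: W (go to 10, an L position)
n=13: W (go to 10, an L position)
n=14: L (options 12(W), 11(W), 8(W) are all W)
n=15: W (go to 9, an L position)
n=16: W (go to 14, an L position)
n=17: W (go to 14, an L position)
n=18: L (options 16(W), 15(W), 12(W) are all W)
n=19: L (options 17(W), 16(W), 13(W) are all W)
n=20: W (go to 18, an L position)
n=21: W (go to 19, an L position)
n=22: W (go to 19, an L position)
n=23: L (options 21(W), 20(W), 17(W) are all W)

13: W, 23: L, 18: L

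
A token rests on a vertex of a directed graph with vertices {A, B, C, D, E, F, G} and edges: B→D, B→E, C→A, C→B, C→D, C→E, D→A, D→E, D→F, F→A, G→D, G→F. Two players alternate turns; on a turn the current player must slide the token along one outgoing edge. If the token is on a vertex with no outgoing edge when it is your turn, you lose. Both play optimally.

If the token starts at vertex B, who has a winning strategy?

The first player wins.

Label each position W (a win for the player to move) or L (a loss). A position with no legal move is L; any other position is W exactly when some move reaches an L, and L when every move reaches a W.
Every edge goes from a vertex to one that appears earlier in the order A, E, F, D, B, C, G, so processing vertices in that order labels each vertex after all of its successors.
A: no outgoing edge → L
E: no outgoing edge → L
F: →A(L), so W
D: →E(L), so W
B: →E(L), so W
C: →E(L), so W
G: →D(W), F(W) — all W, so L
The starting position B is W: the player to move should move to E, handing over an L position.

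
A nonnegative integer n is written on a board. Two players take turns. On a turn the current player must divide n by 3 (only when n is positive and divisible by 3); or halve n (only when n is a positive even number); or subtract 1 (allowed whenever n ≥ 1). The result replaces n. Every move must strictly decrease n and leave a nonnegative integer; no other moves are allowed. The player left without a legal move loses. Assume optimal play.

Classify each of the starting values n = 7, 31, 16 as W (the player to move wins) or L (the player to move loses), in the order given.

Use the standard recursion: the mover loses at a terminal position; elsewhere, the mover wins exactly when some move hands the opponent an L position.
n=0: no move → L
n=1: W (go to 0, an L position)
n=2: L (sole option 1(W) is W)
n=3: W (go to 2, an L position)
n=4: W (go to 2, an L position)
n=5: L (sole option 4(W) is W)
n=6: W (go to 2, an L position)
n=7: L (sole option 6(W) is W)
n=8: W (go to 7, an L position)
n=9: L (options 3(W), 8(W) are all W)
n=10: W (go to 5, an L position)
n=11: L (sole option 10(W) is W)
n=12: W (go to 11, an L position)
n=13: L (sole option 12(W) is W)
n=14: W (go to 7, an L position)
n=15: W (go to 5, an L position)
n=16: L (options 8(W), 15(W) are all W)
n=17: W (go to 16, an L position)
n=18: W (go to 9, an L position)
n=19: L (sole option 18(W) is W)
n=20: W (go to 19, an L position)
n=21: W (go to 7, an L position)
n=22: W (go to 11, an L position)
n=23: L (sole option 22(W) is W)
n=24: W (go to 23, an L position)
n=25: L (sole option 24(W) is W)
n=26: W (go to 13, an L position)
n=27: W (go to 9, an L position)
n=28: L (options 14(W), 27(W) are all W)
n=29: W (go to 28, an L position)
n=30: L (options 10(W), 15(W), 29(W) are all W)
n=31: W (go to 30, an L position)

7: L, 31: W, 16: L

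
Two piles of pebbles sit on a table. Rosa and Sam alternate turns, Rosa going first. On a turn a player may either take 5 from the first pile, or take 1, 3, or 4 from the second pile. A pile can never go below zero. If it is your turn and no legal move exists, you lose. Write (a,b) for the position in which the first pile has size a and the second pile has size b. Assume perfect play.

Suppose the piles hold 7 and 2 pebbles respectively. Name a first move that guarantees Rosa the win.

Classify positions by backward induction: terminal positions (no move available) are L. From any other position, the mover wins iff some move reaches an L.
No move ever increases a pile, so every position that can arise here has a ≤ 7 and b ≤ 2; it is enough to label the cells with 0 ≤ a ≤ 7 and 0 ≤ b ≤ 2.
Every move lowers a or b (never raises either), so fill the grid row by row in increasing a, and left to right within a row: each cell's successors are then already labelled.
      b=0  b=1  b=2
a=0:    L    W    L
a=1:    L    W    L
a=2:    L    W    L
a=3:    L    W    L
a=4:    L    W    L
a=5:    W    L    W
a=6:    W    L    W
a=7:    W    L    W
Cells with no legal move (terminal, hence L): (0,0), (1,0), (2,0), (3,0), (4,0).
The remaining L cells, each justified by listing all of its moves:
(0,2): the only move is to (0,1)(W), a W ⇒ L
(1,2): the only move is to (1,1)(W), a W ⇒ L
(2,2): the only move is to (2,1)(W), a W ⇒ L
(3,2): the only move is to (3,1)(W), a W ⇒ L
(4,2): the only move is to (4,1)(W), a W ⇒ L
(5,1): moves to (0,1)(W), (5,0)(W); every one is W ⇒ L
(6,1): moves to (1,1)(W), (6,0)(W); every one is W ⇒ L
(7,1): moves to (2,1)(W), (7,0)(W); every one is W ⇒ L
Every other cell has at least one move into one of the L cells above, so it is W.
From (7,2), the L positions reachable in one move are: (2,2), (7,1). Any move reaching one of these is winning.

Move to (2,2).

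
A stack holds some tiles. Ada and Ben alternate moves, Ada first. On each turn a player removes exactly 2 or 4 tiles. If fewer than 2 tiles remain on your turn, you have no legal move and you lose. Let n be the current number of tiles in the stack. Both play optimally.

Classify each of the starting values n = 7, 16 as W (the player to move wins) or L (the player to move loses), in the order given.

7: L, 16: W

Compute win/loss labels from the base case upward. A position with no move is L. Any other position is W if it can reach an L in one move, else L.
n=0: no move → L
n=1: no move → L
n=2: can move to 0, which is L ⇒ W
n=3: can move to 1, which is L ⇒ W
n=4: can move to 0, which is L ⇒ W
n=5: can move to 1, which is L ⇒ W
n=6: moves to 4(W), 2(W); every one is W ⇒ L
n=7: moves to 5(W), 3(W); every one is W ⇒ L
n=8: can move to 6, which is L ⇒ W
n=9: can move to 7, which is L ⇒ W
n=10: can move to 6, which is L ⇒ W
n=11: can move to 7, which is L ⇒ W
n=12: moves to 10(W), 8(W); every one is W ⇒ L
n=13: moves to 11(W), 9(W); every one is W ⇒ L
n=14: can move to 12, which is L ⇒ W
n=15: can move to 13, which is L ⇒ W
n=16: can move to 12, which is L ⇒ W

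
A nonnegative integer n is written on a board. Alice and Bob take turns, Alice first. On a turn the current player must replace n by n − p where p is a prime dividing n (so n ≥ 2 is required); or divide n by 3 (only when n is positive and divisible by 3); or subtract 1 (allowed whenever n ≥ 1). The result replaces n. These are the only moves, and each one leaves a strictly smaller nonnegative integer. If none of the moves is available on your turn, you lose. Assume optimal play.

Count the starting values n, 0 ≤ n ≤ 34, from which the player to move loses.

9

Build the W/L table. Terminal = L. A non-terminal position is W if it has a move to some L; otherwise it is L.
n=0: no move → L
n=1: can move to 0, which is L ⇒ W
n=2: can move to 0, which is L ⇒ W
n=3: can move to 0, which is L ⇒ W
n=4: moves to 2(W), 3(W); every one is W ⇒ L
n=5: can move to 0, which is L ⇒ W
n=6: can move to 4, which is L ⇒ W
n=7: can move to 0, which is L ⇒ W
n=8: moves to 6(W), 7(W); every one is W ⇒ L
n=9: can move to 8, which is L ⇒ W
n=10: can move to 8, which is L ⇒ W
n=11: can move to 0, which is L ⇒ W
n=12: can move to 4, which is L ⇒ W
n=13: can move to 0, which is L ⇒ W
n=14: moves to 7(W), 12(W), 13(W); every one is W ⇒ L
n=15: can move to 14, which is L ⇒ W
n=16: can move to 14, which is L ⇒ W
n=17: can move to 0, which is L ⇒ W
n=18: moves to 6(W), 15(W), 16(W), 17(W); every one is W ⇒ L
n=19: can move to 0, which is L ⇒ W
n=20: can move to 18, which is L ⇒ W
n=21: can move to 14, which is L ⇒ W
n=22: moves to 11(W), 20(W), 21(W); every one is W ⇒ L
n=23: can move to 0, which is L ⇒ W
n=24: can move to 8, which is L ⇒ W
n=25: moves to 20(W), 24(W); every one is W ⇒ L
n=26: can move to 25, which is L ⇒ W
n=27: moves to 9(W), 24(W), 26(W); every one is W ⇒ L
n=28: can move to 27, which is L ⇒ W
n=29: can move to 0, which is L ⇒ W
n=30: can move to 25, which is L ⇒ W
n=31: can move to 0, which is L ⇒ W
n=32: moves to 30(W), 31(W); every one is W ⇒ L
n=33: can move to 22, which is L ⇒ W
n=34: can move to 32, which is L ⇒ W
L entries with 0 ≤ n ≤ 34: n = 0, 4, 8, 14, 18, 22, 25, 27, 32; that makes 9.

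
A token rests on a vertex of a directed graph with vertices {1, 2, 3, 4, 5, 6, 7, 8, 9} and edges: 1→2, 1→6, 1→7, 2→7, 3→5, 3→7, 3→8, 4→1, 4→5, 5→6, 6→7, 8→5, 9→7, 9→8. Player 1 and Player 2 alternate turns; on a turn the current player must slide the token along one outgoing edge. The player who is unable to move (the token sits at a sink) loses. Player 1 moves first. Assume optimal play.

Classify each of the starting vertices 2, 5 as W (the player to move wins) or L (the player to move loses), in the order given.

Label each position W (a win for the player to move) or L (a loss). A position with no legal move is L; any other position is W exactly when some move reaches an L, and L when every move reaches a W.
Every edge goes from a vertex to one that appears earlier in the order 7, 2, 6, 5, 1, 8, 3, 4, 9, so processing vertices in that order labels each vertex after all of its successors.
7: no outgoing edge → L
2: →7(L), so W
6: →7(L), so W
5: →6(W) only, which is W, so L
1: →7(L), so W
8: →5(L), so W
3: →5(L), so W
4: →5(L), so W
9: →7(L), so W

2: W, 5: L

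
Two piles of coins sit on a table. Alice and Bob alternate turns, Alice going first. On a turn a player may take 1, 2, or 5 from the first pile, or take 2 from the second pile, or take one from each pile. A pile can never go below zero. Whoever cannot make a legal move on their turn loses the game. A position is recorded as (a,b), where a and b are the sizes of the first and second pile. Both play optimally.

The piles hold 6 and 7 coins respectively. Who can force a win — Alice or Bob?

Alice wins.

Compute win/loss labels from the base case upward. A position with no move is L. Any other position is W if it can reach an L in one move, else L.
No move ever increases a pile, so every position that can arise here has a ≤ 6 and b ≤ 7; it is enough to label the cells with 0 ≤ a ≤ 6 and 0 ≤ b ≤ 7.
Every move lowers a or b (never raises either), so fill the grid row by row in increasing a, and left to right within a row: each cell's successors are then already labelled.
      b=0  b=1  b=2  b=3  b=4  b=5  b=6  b=7
a=0:    L    L    W    W    L    L    W    W
a=1:    W    W    W    L    W    W    W    L
a=2:    W    W    L    W    W    W    L    W
a=3:    L    L    W    W    L    L    W    W
a=4:    W    W    W    L    W    W    W    L
a=5:    W    W    L    W    W    W    L    W
a=6:    L    L    W    W    L    L    W    W
Cells with no legal move (terminal, hence L): (0,0), (0,1).
The remaining L cells, each justified by listing all of its moves:
(0,4): only reaches (0,2)(W), which is W → L
(0,5): only reaches (0,3)(W), which is W → L
(1,3): only reaches (0,3)(W), (1,1)(W), (0,2)(W), all W → L
(1,7): only reaches (0,7)(W), (1,5)(W), (0,6)(W), all W → L
(2,2): only reaches (1,2)(W), (0,2)(W), (2,0)(W), (1,1)(W), all W → L
(2,6): only reaches (1,6)(W), (0,6)(W), (2,4)(W), (1,5)(W), all W → L
(3,0): only reaches (2,0)(W), (1,0)(W), all W → L
(3,1): only reaches (2,1)(W), (1,1)(W), (2,0)(W), all W → L
(3,4): only reaches (2,4)(W), (1,4)(W), (3,2)(W), (2,3)(W), all W → L
(3,5): only reaches (2,5)(W), (1,5)(W), (3,3)(W), (2,4)(W), all W → L
(4,3): only reaches (3,3)(W), (2,3)(W), (4,1)(W), (3,2)(W), all W → L
(4,7): only reaches (3,7)(W), (2,7)(W), (4,5)(W), (3,6)(W), all W → L
(5,2): only reaches (4,2)(W), (3,2)(W), (0,2)(W), (5,0)(W), (4,1)(W), all W → L
(5,6): only reaches (4,6)(W), (3,6)(W), (0,6)(W), (5,4)(W), (4,5)(W), all W → L
(6,0): only reaches (5,0)(W), (4,0)(W), (1,0)(W), all W → L
(6,1): only reaches (5,1)(W), (4,1)(W), (1,1)(W), (5,0)(W), all W → L
(6,4): only reaches (5,4)(W), (4,4)(W), (1,4)(W), (6,2)(W), (5,3)(W), all W → L
(6,5): only reaches (5,5)(W), (4,5)(W), (1,5)(W), (6,3)(W), (5,4)(W), all W → L
Every other cell has at least one move into one of the L cells above, so it is W.
From (6,7) Alice can move to (4,7), reaching an L position.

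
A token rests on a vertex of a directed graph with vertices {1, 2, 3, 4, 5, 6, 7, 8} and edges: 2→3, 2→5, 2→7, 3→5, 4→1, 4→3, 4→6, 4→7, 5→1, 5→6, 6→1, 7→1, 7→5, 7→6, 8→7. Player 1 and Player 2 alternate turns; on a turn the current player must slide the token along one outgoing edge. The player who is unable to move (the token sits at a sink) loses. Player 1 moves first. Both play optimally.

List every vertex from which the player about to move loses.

Work bottom-up. With no move the player to move loses. Otherwise the position is W if at least one move leads to an L position for the opponent, and L if every move leads to a W.
Every edge goes from a vertex to one that appears earlier in the order 1, 6, 5, 3, 7, 2, 8, 4, so processing vertices in that order labels each vertex after all of its successors.
1: no outgoing edge → L
6: can move to 1, which is L ⇒ W
5: can move to 1, which is L ⇒ W
3: the only move is to 5(W), a W ⇒ L
7: can move to 1, which is L ⇒ W
2: can move to 3, which is L ⇒ W
8: the only move is to 7(W), a W ⇒ L
4: can move to 3, which is L ⇒ W
Reading off the rows marked L gives the requested list; there are 3 such vertices.

1, 3, 8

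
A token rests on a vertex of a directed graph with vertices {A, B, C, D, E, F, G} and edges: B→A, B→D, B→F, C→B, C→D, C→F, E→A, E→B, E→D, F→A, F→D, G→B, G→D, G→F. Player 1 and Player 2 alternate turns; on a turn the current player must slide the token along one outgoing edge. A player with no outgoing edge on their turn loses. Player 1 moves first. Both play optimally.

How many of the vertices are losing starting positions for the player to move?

2

Use the standard recursion: the mover loses at a terminal position; elsewhere, the mover wins exactly when some move hands the opponent an L position.
Every edge goes from a vertex to one that appears earlier in the order D, A, F, B, G, C, E, so processing vertices in that order labels each vertex after all of its successors.
D: no outgoing edge → L
A: no outgoing edge → L
F: can move to A, which is L ⇒ W
B: can move to A, which is L ⇒ W
G: can move to D, which is L ⇒ W
C: can move to D, which is L ⇒ W
E: can move to A, which is L ⇒ W
The L vertices are A, D; that is 2 in all.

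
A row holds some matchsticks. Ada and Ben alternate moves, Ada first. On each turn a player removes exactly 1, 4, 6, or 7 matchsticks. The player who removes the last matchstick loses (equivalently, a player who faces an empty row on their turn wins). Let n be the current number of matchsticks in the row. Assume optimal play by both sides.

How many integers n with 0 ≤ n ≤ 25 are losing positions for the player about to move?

Build the W/L table. Terminal = W. A non-terminal position is W if it has a move to some L; otherwise it is L.
n=0: no move; the opponent has just taken the last matchstick and therefore loses → W
n=1: only reaches 0(W), which is W → L
n=2: reaches L-position 1 → W
n=3: only reaches 2(W), which is W → L
n=4: reaches L-position 3 → W
n=5: reaches L-position 1 → W
n=6: only reaches 5(W), 2(W), 0(W), all W → L
n=7: reaches L-position 6 → W
n=8: reaches L-position 1 → W
n=9: reaches L-position 3 → W
n=10: reaches L-position 6 → W
n=11: only reaches 10(W), 7(W), 5(W), 4(W), all W → L
n=12: reaches L-position 11 → W
n=13: reaches L-position 6 → W
n=14: only reaches 13(W), 10(W), 8(W), 7(W), all W → L
n=15: reaches L-position 14 → W
n=16: only reaches 15(W), 12(W), 10(W), 9(W), all W → L
n=17: reaches L-position 16 → W
n=18: reaches L-position 14 → W
n=19: only reaches 18(W), 15(W), 13(W), 12(W), all W → L
n=20: reaches L-position 19 → W
n=21: reaches L-position 14 → W
n=22: reaches L-position 16 → W
n=23: reaches L-position 19 → W
n=24: only reaches 23(W), 20(W), 18(W), 17(W), all W → L
n=25: reaches L-position 24 → W
L entries with 0 ≤ n ≤ 25: n = 1, 3, 6, 11, 14, 16, 19, 24; that makes 8.

8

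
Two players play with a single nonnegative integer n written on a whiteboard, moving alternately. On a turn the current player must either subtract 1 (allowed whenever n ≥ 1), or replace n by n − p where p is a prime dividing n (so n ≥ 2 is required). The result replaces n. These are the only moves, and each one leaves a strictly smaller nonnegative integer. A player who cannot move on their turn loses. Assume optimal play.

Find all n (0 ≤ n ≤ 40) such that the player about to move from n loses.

Positions with no move are L. A position that does have a move is losing for the player to move precisely when every available move leads to a winning position for the opponent. Fill in the labels:
n=0: no move → L
n=1: can move to 0, which is L ⇒ W
n=2: can move to 0, which is L ⇒ W
n=3: can move to 0, which is L ⇒ W
n=4: moves to 2(W), 3(W); every one is W ⇒ L
n=5: can move to 0, which is L ⇒ W
n=6: can move to 4, which is L ⇒ W
n=7: can move to 0, which is L ⇒ W
n=8: moves to 6(W), 7(W); every one is W ⇒ L
n=9: can move to 8, which is L ⇒ W
n=10: can move to 8, which is L ⇒ W
n=11: can move to 0, which is L ⇒ W
n=12: moves to 9(W), 10(W), 11(W); every one is W ⇒ L
n=13: can move to 0, which is L ⇒ W
n=14: can move to 12, which is L ⇒ W
n=15: can move to 12, which is L ⇒ W
n=16: moves to 14(W), 15(W); every one is W ⇒ L
n=17: can move to 0, which is L ⇒ W
n=18: can move to 16, which is L ⇒ W
n=19: can move to 0, which is L ⇒ W
n=20: moves to 15(W), 18(W), 19(W); every one is W ⇒ L
n=21: can move to 20, which is L ⇒ W
n=22: can move to 20, which is L ⇒ W
n=23: can move to 0, which is L ⇒ W
n=24: moves to 21(W), 22(W), 23(W); every one is W ⇒ L
n=25: can move to 20, which is L ⇒ W
n=26: can move to 24, which is L ⇒ W
n=27: can move to 24, which is L ⇒ W
n=28: moves to 21(W), 26(W), 27(W); every one is W ⇒ L
n=29: can move to 0, which is L ⇒ W
n=30: can move to 28, which is L ⇒ W
n=31: can move to 0, which is L ⇒ W
n=32: moves to 30(W), 31(W); every one is W ⇒ L
n=33: can move to 32, which is L ⇒ W
n=34: can move to 32, which is L ⇒ W
n=35: can move to 28, which is L ⇒ W
n=36: moves to 33(W), 34(W), 35(W); every one is W ⇒ L
n=37: can move to 0, which is L ⇒ W
n=38: can move to 36, which is L ⇒ W
n=39: can move to 36, which is L ⇒ W
n=40: moves to 35(W), 38(W), 39(W); every one is W ⇒ L
The losing starting values of n are exactly the entries labelled L in this table (11 of them).

0, 4, 8, 12, 16, 20, 24, 28, 32, 36, 40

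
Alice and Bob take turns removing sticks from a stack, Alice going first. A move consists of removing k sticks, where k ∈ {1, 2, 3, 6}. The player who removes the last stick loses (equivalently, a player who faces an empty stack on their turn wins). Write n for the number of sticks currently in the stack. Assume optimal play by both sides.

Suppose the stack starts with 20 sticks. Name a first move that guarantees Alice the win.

Label each position W (a win for the player to move) or L (a loss). A position with no legal move is W; any other position is W exactly when some move reaches an L, and L when every move reaches a W.
n=0: no move; the opponent has just taken the last stick and therefore loses → W
n=1: →0(W) only, which is W, so L
n=2: →1(L), so W
n=3: →1(L), so W
n=4: →1(L), so W
n=5: →4(W), 3(W), 2(W) — all W, so L
n=6: →5(L), so W
n=7: →5(L), so W
n=8: →5(L), so W
n=9: →8(W), 7(W), 6(W), 3(W) — all W, so L
n=10: →9(L), so W
n=11: →9(L), so W
n=12: →9(L), so W
n=13: →12(W), 11(W), 10(W), 7(W) — all W, so L
n=14: →13(L), so W
n=15: →13(L), so W
n=16: →13(L), so W
n=17: →16(W), 15(W), 14(W), 11(W) — all W, so L
n=18: →17(L), so W
n=19: →17(L), so W
n=20: →17(L), so W
From 20, the L positions reachable in one move are: 17.

Remove 3, leaving 17.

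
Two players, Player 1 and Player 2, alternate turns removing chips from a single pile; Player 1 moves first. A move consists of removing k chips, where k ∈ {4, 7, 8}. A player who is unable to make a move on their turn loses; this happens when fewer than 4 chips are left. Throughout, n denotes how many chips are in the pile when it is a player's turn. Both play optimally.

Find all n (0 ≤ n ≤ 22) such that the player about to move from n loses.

0, 1, 2, 3, 12, 13, 14, 15

Label each position W (a win for the player to move) or L (a loss). A position with no legal move is L; any other position is W exactly when some move reaches an L, and L when every move reaches a W.
n=0: no move → L
n=1: no move → L
n=2: no move → L
n=3: no move → L
n=4: →0(L), so W
n=5: →1(L), so W
n=6: →2(L), so W
n=7: →3(L), so W
n=8: →1(L), so W
n=9: →2(L), so W
n=10: →3(L), so W
n=11: →3(L), so W
n=12: →8(W), 5(W), 4(W) — all W, so L
n=13: →9(W), 6(W), 5(W) — all W, so L
n=14: →10(W), 7(W), 6(W) — all W, so L
n=15: →11(W), 8(W), 7(W) — all W, so L
n=16: →12(L), so W
n=17: →13(L), so W
n=18: →14(L), so W
n=19: →15(L), so W
n=20: →13(L), so W
n=21: →14(L), so W
n=22: →15(L), so W
Reading off the rows marked L gives the requested list; there are 8 such values of n.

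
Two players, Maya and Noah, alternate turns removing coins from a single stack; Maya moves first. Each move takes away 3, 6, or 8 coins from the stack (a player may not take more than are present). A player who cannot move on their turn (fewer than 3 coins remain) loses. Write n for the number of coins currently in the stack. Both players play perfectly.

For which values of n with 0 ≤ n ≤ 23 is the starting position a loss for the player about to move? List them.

0, 1, 2, 11, 12, 13, 22, 23

Classify positions by backward induction: terminal positions (no move available) are L. From any other position, the mover wins iff some move reaches an L.
n=0: no move → L
n=1: no move → L
n=2: no move → L
n=3: can move to 0, which is L ⇒ W
n=4: can move to 1, which is L ⇒ W
n=5: can move to 2, which is L ⇒ W
n=6: can move to 0, which is L ⇒ W
n=7: can move to 1, which is L ⇒ W
n=8: can move to 2, which is L ⇒ W
n=9: can move to 1, which is L ⇒ W
n=10: can move to 2, which is L ⇒ W
n=11: moves to 8(W), 5(W), 3(W); every one is W ⇒ L
n=12: moves to 9(W), 6(W), 4(W); every one is W ⇒ L
n=13: moves to 10(W), 7(W), 5(W); every one is W ⇒ L
n=14: can move to 11, which is L ⇒ W
n=15: can move to 12, which is L ⇒ W
n=16: can move to 13, which is L ⇒ W
n=17: can move to 11, which is L ⇒ W
n=18: can move to 12, which is L ⇒ W
n=19: can move to 13, which is L ⇒ W
n=20: can move to 12, which is L ⇒ W
n=21: can move to 13, which is L ⇒ W
n=22: moves to 19(W), 16(W), 14(W); every one is W ⇒ L
n=23: moves to 20(W), 17(W), 15(W); every one is W ⇒ L
The losing starting values of n are exactly the entries labelled L in this table (8 of them).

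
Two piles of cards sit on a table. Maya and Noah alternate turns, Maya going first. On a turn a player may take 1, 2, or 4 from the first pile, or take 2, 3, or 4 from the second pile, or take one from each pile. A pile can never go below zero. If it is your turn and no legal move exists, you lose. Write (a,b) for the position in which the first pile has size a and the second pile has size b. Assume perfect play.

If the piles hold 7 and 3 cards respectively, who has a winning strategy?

Noah wins.

Positions with no move are L. A position that does have a move is losing for the player to move precisely when every available move leads to a winning position for the opponent. Fill in the labels:
No move ever increases a pile, so every position that can arise here has a ≤ 7 and b ≤ 3; it is enough to label the cells with 0 ≤ a ≤ 7 and 0 ≤ b ≤ 3.
Every move lowers a or b (never raises either), so fill the grid row by row in increasing a, and left to right within a row: each cell's successors are then already labelled.
      b=0  b=1  b=2  b=3
a=0:    L    L    W    W
a=1:    W    W    W    L
a=2:    W    W    L    W
a=3:    L    L    W    W
a=4:    W    W    W    L
a=5:    W    W    L    W
a=6:    L    L    W    W
a=7:    W    W    W    L
Cells with no legal move (terminal, hence L): (0,0), (0,1).
The remaining L cells, each justified by listing all of its moves:
(1,3): →(0,3)(W), (1,1)(W), (1,0)(W), (0,2)(W) — all W, so L
(2,2): →(1,2)(W), (0,2)(W), (2,0)(W), (1,1)(W) — all W, so L
(3,0): →(2,0)(W), (1,0)(W) — all W, so L
(3,1): →(2,1)(W), (1,1)(W), (2,0)(W) — all W, so L
(4,3): →(3,3)(W), (2,3)(W), (0,3)(W), (4,1)(W), (4,0)(W), (3,2)(W) — all W, so L
(5,2): →(4,2)(W), (3,2)(W), (1,2)(W), (5,0)(W), (4,1)(W) — all W, so L
(6,0): →(5,0)(W), (4,0)(W), (2,0)(W) — all W, so L
(6,1): →(5,1)(W), (4,1)(W), (2,1)(W), (5,0)(W) — all W, so L
(7,3): →(6,3)(W), (5,3)(W), (3,3)(W), (7,1)(W), (7,0)(W), (6,2)(W) — all W, so L
Every other cell has at least one move into one of the L cells above, so it is W.
Every move from (7,3) reaches a W position, so the mover loses.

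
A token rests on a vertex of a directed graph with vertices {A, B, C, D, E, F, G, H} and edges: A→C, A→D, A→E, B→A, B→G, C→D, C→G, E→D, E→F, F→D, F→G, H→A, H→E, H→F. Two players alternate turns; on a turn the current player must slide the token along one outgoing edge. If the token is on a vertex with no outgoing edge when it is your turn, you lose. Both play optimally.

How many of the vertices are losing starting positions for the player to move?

3

Label each position W (a win for the player to move) or L (a loss). A position with no legal move is L; any other position is W exactly when some move reaches an L, and L when every move reaches a W.
Every edge goes from a vertex to one that appears earlier in the order G, D, F, E, C, A, H, B, so processing vertices in that order labels each vertex after all of its successors.
G: no outgoing edge → L
D: no outgoing edge → L
F: →D(L), so W
E: →D(L), so W
C: →D(L), so W
A: →D(L), so W
H: →A(W), E(W), F(W) — all W, so L
B: →G(L), so W
The L vertices are D, G, H; that is 3 in all.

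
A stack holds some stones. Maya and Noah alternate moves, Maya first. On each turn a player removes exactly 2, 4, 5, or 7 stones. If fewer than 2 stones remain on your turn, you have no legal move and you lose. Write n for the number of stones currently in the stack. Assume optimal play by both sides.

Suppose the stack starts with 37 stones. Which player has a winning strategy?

Positions with no move are L. A position that does have a move is losing for the player to move precisely when every available move leads to a winning position for the opponent. Fill in the labels:
n=0: no move → L
n=1: no move → L
n=2: can move to 0, which is L ⇒ W
n=3: can move to 1, which is L ⇒ W
n=4: can move to 0, which is L ⇒ W
n=5: can move to 1, which is L ⇒ W
n=6: can move to 1, which is L ⇒ W
n=7: can move to 0, which is L ⇒ W
n=8: can move to 1, which is L ⇒ W
n=9: moves to 7(W), 5(W), 4(W), 2(W); every one is W ⇒ L
n=10: moves to 8(W), 6(W), 5(W), 3(W); every one is W ⇒ L
n=11: can move to 9, which is L ⇒ W
n=12: can move to 10, which is L ⇒ W
n=13: can move to 9, which is L ⇒ W
n=14: can move to 10, which is L ⇒ W
n=15: can move to 10, which is L ⇒ W
n=16: can move to 9, which is L ⇒ W
n=17: can move to 10, which is L ⇒ W
n=18: moves to 16(W), 14(W), 13(W), 11(W); every one is W ⇒ L
n=19: moves to 17(W), 15(W), 14(W), 12(W); every one is W ⇒ L
n=20: can move to 18, which is L ⇒ W
n=21: can move to 19, which is L ⇒ W
n=22: can move to 18, which is L ⇒ W
n=23: can move to 19, which is L ⇒ W
n=24: can move to 19, which is L ⇒ W
n=25: can move to 18, which is L ⇒ W
n=26: can move to 19, which is L ⇒ W
n=27: moves to 25(W), 23(W), 22(W), 20(W); every one is W ⇒ L
n=28: moves to 26(W), 24(W), 23(W), 21(W); every one is W ⇒ L
n=29: can move to 27, which is L ⇒ W
n=30: can move to 28, which is L ⇒ W
n=31: can move to 27, which is L ⇒ W
n=32: can move to 28, which is L ⇒ W
n=33: can move to 28, which is L ⇒ W
n=34: can move to 27, which is L ⇒ W
n=35: can move to 28, which is L ⇒ W
n=36: moves to 34(W), 32(W), 31(W), 29(W); every one is W ⇒ L
n=37: moves to 35(W), 33(W), 32(W), 30(W); every one is W ⇒ L
The starting position 37 is L: whatever Maya does, the opponent receives a W position.

Noah wins.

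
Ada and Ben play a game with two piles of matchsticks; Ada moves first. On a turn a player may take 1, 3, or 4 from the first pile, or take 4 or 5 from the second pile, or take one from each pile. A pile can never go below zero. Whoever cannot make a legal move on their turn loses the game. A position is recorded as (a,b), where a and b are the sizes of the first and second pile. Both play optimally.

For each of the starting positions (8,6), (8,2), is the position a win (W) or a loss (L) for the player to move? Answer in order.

Classify positions by backward induction: terminal positions (no move available) are L. From any other position, the mover wins iff some move reaches an L.
No move ever increases a pile, so every position that can arise here has a ≤ 8 and b ≤ 6; it is enough to label the cells with 0 ≤ a ≤ 8 and 0 ≤ b ≤ 6.
Every move lowers a or b (never raises either), so fill the grid row by row in increasing a, and left to right within a row: each cell's successors are then already labelled.
      b=0  b=1  b=2  b=3  b=4  b=5  b=6
a=0:    L    L    L    L    W    W    W
a=1:    W    W    W    W    W    L    L
a=2:    L    L    L    L    W    W    W
a=3:    W    W    W    W    W    L    L
a=4:    W    W    W    W    L    W    W
a=5:    W    W    W    W    W    W    W
a=6:    W    W    W    W    L    W    W
a=7:    L    L    L    L    W    W    W
a=8:    W    W    W    W    W    L    L
Cells with no legal move (terminal, hence L): (0,0), (0,1), (0,2), (0,3).
The remaining L cells, each justified by listing all of its moves:
(1,5): L (options (0,5)(W), (1,1)(W), (1,0)(W), (0,4)(W) are all W)
(1,6): L (options (0,6)(W), (1,2)(W), (1,1)(W), (0,5)(W) are all W)
(2,0): L (sole option (1,0)(W) is W)
(2,1): L (options (1,1)(W), (1,0)(W) are all W)
(2,2): L (options (1,2)(W), (1,1)(W) are all W)
(2,3): L (options (1,3)(W), (1,2)(W) are all W)
(3,5): L (options (2,5)(W), (0,5)(W), (3,1)(W), (3,0)(W), (2,4)(W) are all W)
(3,6): L (options (2,6)(W), (0,6)(W), (3,2)(W), (3,1)(W), (2,5)(W) are all W)
(4,4): L (options (3,4)(W), (1,4)(W), (0,4)(W), (4,0)(W), (3,3)(W) are all W)
(6,4): L (options (5,4)(W), (3,4)(W), (2,4)(W), (6,0)(W), (5,3)(W) are all W)
(7,0): L (options (6,0)(W), (4,0)(W), (3,0)(W) are all W)
(7,1): L (options (6,1)(W), (4,1)(W), (3,1)(W), (6,0)(W) are all W)
(7,2): L (options (6,2)(W), (4,2)(W), (3,2)(W), (6,1)(W) are all W)
(7,3): L (options (6,3)(W), (4,3)(W), (3,3)(W), (6,2)(W) are all W)
(8,5): L (options (7,5)(W), (5,5)(W), (4,5)(W), (8,1)(W), (8,0)(W), (7,4)(W) are all W)
(8,6): L (options (7,6)(W), (5,6)(W), (4,6)(W), (8,2)(W), (8,1)(W), (7,5)(W) are all W)
Every other cell has at least one move into one of the L cells above, so it is W.
(8,6): one of the L cells justified above, so L
(8,2): the move to (7,2) reaches an L cell, so W

(8,6): L, (8,2): W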